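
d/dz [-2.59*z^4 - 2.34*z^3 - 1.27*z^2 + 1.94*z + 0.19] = -10.36*z^3 - 7.02*z^2 - 2.54*z + 1.94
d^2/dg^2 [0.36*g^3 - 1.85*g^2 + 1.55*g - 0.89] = 2.16*g - 3.7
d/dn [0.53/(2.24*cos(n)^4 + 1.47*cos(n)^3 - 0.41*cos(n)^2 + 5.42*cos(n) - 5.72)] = (4.7488*cos(n)^3 + 2.3373*cos(n)^2 - 0.4346*cos(n) + 2.8726)*sin(n)/(2.24*cos(n)^4 + 1.47*cos(n)^3 - 0.41*cos(n)^2 + 5.42*cos(n) - 5.72)^2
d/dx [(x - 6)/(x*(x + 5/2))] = 4*(-x^2 + 12*x + 15)/(x^2*(4*x^2 + 20*x + 25))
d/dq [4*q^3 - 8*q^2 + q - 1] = 12*q^2 - 16*q + 1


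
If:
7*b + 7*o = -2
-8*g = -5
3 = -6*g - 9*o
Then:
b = 13/28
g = 5/8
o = -3/4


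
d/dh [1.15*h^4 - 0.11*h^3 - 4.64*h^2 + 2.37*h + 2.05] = 4.6*h^3 - 0.33*h^2 - 9.28*h + 2.37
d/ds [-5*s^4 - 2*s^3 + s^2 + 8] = 2*s*(-10*s^2 - 3*s + 1)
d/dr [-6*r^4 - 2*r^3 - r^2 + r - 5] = -24*r^3 - 6*r^2 - 2*r + 1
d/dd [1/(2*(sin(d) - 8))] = -cos(d)/(2*(sin(d) - 8)^2)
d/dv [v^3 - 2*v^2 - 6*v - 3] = 3*v^2 - 4*v - 6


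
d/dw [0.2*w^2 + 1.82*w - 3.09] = 0.4*w + 1.82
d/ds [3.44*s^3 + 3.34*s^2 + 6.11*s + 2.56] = 10.32*s^2 + 6.68*s + 6.11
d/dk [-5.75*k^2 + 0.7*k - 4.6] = 0.7 - 11.5*k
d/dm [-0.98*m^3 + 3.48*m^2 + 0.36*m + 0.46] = -2.94*m^2 + 6.96*m + 0.36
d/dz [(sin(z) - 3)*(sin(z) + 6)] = (2*sin(z) + 3)*cos(z)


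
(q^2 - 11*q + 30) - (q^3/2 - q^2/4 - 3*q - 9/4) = -q^3/2 + 5*q^2/4 - 8*q + 129/4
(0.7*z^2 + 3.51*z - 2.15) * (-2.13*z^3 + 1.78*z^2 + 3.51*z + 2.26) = -1.491*z^5 - 6.2303*z^4 + 13.2843*z^3 + 10.0751*z^2 + 0.3861*z - 4.859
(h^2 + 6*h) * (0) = 0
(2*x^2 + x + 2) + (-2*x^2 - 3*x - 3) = -2*x - 1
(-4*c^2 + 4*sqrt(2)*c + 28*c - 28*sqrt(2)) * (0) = 0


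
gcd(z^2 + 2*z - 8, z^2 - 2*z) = z - 2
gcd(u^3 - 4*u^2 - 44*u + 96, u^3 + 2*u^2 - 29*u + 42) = u - 2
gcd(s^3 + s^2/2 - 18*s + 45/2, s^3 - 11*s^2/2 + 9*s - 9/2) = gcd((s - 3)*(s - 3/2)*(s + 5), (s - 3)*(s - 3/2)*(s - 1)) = s^2 - 9*s/2 + 9/2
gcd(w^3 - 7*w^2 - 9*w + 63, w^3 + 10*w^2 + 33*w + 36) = w + 3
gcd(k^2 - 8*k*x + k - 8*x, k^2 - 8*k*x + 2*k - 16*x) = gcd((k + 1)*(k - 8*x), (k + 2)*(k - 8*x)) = -k + 8*x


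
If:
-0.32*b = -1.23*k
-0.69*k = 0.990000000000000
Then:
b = -5.51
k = -1.43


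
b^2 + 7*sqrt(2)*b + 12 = (b + sqrt(2))*(b + 6*sqrt(2))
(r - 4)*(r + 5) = r^2 + r - 20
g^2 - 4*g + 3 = (g - 3)*(g - 1)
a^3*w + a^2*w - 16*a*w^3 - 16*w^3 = (a - 4*w)*(a + 4*w)*(a*w + w)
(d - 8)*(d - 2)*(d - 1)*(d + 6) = d^4 - 5*d^3 - 40*d^2 + 140*d - 96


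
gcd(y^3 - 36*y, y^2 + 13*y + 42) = y + 6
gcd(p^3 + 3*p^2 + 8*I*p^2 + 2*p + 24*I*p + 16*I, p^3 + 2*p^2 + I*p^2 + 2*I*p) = p + 2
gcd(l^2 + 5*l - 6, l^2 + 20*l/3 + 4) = l + 6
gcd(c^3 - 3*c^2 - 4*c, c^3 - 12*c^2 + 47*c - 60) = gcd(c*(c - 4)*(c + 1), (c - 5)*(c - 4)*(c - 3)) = c - 4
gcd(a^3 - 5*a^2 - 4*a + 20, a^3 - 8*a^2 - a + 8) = 1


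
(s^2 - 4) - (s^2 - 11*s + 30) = 11*s - 34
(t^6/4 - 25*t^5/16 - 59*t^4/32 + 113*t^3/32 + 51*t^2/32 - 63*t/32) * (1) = t^6/4 - 25*t^5/16 - 59*t^4/32 + 113*t^3/32 + 51*t^2/32 - 63*t/32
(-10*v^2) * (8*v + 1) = -80*v^3 - 10*v^2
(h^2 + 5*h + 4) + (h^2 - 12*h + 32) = 2*h^2 - 7*h + 36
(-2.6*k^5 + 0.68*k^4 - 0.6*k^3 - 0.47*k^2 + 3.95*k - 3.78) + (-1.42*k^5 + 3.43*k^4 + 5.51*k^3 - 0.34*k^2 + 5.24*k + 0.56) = -4.02*k^5 + 4.11*k^4 + 4.91*k^3 - 0.81*k^2 + 9.19*k - 3.22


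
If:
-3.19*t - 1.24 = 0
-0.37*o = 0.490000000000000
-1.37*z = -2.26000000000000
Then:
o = -1.32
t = -0.39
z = 1.65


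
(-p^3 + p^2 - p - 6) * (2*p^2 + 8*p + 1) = -2*p^5 - 6*p^4 + 5*p^3 - 19*p^2 - 49*p - 6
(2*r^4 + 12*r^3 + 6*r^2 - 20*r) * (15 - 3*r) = -6*r^5 - 6*r^4 + 162*r^3 + 150*r^2 - 300*r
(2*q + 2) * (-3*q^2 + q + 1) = -6*q^3 - 4*q^2 + 4*q + 2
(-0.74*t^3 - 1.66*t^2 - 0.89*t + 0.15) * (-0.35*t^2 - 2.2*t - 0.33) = 0.259*t^5 + 2.209*t^4 + 4.2077*t^3 + 2.4533*t^2 - 0.0363*t - 0.0495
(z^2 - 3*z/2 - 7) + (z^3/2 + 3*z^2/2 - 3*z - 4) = z^3/2 + 5*z^2/2 - 9*z/2 - 11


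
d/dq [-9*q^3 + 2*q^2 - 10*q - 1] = -27*q^2 + 4*q - 10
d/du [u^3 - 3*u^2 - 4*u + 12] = 3*u^2 - 6*u - 4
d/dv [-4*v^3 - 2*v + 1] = -12*v^2 - 2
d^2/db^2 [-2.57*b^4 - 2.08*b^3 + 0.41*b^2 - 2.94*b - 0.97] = -30.84*b^2 - 12.48*b + 0.82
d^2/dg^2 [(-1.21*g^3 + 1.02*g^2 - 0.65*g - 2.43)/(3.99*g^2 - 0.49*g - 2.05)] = (-2.8421709430404e-14*g^4 - 37.083158*g^3 - 189.349188*g^2 - 33.904842*g - 31.040306)/(63.521199*g^6 - 23.402547*g^5 - 95.034618*g^4 + 23.930081*g^3 + 48.82731*g^2 - 6.177675*g - 8.615125)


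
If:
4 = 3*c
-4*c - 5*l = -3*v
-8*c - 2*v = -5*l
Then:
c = 4/3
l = 128/15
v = 16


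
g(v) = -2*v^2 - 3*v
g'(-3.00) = 9.00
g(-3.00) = -9.00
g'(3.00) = -15.00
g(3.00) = -27.00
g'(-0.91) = 0.64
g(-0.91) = 1.07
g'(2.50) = -13.00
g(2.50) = -20.00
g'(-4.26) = 14.04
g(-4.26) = -23.52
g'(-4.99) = 16.96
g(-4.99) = -34.83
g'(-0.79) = 0.16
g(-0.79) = 1.12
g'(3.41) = -16.64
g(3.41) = -33.49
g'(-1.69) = 3.76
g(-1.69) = -0.64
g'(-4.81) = 16.24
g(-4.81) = -31.84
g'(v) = -4*v - 3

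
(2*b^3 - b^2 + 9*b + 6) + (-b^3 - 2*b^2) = b^3 - 3*b^2 + 9*b + 6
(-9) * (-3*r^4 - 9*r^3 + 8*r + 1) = 27*r^4 + 81*r^3 - 72*r - 9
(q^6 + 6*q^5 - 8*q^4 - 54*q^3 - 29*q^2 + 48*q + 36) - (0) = q^6 + 6*q^5 - 8*q^4 - 54*q^3 - 29*q^2 + 48*q + 36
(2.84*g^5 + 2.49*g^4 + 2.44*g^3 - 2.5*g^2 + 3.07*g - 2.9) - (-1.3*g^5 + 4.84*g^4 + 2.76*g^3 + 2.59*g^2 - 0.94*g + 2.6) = 4.14*g^5 - 2.35*g^4 - 0.32*g^3 - 5.09*g^2 + 4.01*g - 5.5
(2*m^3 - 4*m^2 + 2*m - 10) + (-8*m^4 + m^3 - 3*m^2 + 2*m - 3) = -8*m^4 + 3*m^3 - 7*m^2 + 4*m - 13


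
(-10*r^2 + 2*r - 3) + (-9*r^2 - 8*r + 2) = -19*r^2 - 6*r - 1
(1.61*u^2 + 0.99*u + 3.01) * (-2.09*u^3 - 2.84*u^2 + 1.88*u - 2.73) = -3.3649*u^5 - 6.6415*u^4 - 6.0757*u^3 - 11.0825*u^2 + 2.9561*u - 8.2173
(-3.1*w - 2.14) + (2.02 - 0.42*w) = -3.52*w - 0.12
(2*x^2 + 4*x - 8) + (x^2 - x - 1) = 3*x^2 + 3*x - 9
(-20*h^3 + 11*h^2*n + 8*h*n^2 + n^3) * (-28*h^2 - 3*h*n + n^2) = 560*h^5 - 248*h^4*n - 277*h^3*n^2 - 41*h^2*n^3 + 5*h*n^4 + n^5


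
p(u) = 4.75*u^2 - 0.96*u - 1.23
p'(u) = 9.5*u - 0.96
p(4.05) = 72.79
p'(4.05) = 37.52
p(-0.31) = -0.48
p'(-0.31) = -3.90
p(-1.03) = 4.80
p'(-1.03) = -10.74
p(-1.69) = 13.96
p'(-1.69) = -17.02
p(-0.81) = 2.66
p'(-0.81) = -8.66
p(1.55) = 8.69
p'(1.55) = 13.76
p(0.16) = -1.26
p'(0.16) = 0.56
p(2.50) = 26.06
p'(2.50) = 22.79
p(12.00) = 671.25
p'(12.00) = 113.04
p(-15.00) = 1081.92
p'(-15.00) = -143.46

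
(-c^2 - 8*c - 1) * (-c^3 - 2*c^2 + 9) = c^5 + 10*c^4 + 17*c^3 - 7*c^2 - 72*c - 9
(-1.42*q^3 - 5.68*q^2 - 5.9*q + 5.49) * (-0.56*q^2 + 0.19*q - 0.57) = 0.7952*q^5 + 2.911*q^4 + 3.0342*q^3 - 0.957800000000001*q^2 + 4.4061*q - 3.1293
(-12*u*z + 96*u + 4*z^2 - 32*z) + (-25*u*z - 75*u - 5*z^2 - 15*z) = -37*u*z + 21*u - z^2 - 47*z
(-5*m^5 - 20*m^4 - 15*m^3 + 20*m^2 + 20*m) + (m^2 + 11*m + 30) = -5*m^5 - 20*m^4 - 15*m^3 + 21*m^2 + 31*m + 30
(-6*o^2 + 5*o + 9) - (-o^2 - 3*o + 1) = -5*o^2 + 8*o + 8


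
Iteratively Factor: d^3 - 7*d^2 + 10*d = (d)*(d^2 - 7*d + 10) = d*(d - 5)*(d - 2)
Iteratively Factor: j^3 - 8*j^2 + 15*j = (j - 3)*(j^2 - 5*j) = j*(j - 3)*(j - 5)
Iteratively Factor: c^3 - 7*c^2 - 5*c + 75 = (c - 5)*(c^2 - 2*c - 15) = (c - 5)^2*(c + 3)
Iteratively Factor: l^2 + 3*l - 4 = (l - 1)*(l + 4)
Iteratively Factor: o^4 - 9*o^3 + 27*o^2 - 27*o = (o)*(o^3 - 9*o^2 + 27*o - 27) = o*(o - 3)*(o^2 - 6*o + 9) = o*(o - 3)^2*(o - 3)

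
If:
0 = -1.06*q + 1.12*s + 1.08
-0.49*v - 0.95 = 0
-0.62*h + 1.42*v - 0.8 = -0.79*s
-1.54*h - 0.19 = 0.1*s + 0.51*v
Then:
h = 0.22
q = 5.95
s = 4.67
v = -1.94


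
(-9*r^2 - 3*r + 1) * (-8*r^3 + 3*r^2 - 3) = 72*r^5 - 3*r^4 - 17*r^3 + 30*r^2 + 9*r - 3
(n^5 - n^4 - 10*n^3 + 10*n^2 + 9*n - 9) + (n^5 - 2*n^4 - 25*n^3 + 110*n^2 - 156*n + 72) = 2*n^5 - 3*n^4 - 35*n^3 + 120*n^2 - 147*n + 63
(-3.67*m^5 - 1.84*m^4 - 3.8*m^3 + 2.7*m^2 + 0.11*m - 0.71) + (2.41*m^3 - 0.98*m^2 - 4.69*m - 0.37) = -3.67*m^5 - 1.84*m^4 - 1.39*m^3 + 1.72*m^2 - 4.58*m - 1.08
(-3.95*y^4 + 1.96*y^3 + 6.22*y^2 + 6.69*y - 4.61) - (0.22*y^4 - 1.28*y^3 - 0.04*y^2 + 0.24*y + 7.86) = -4.17*y^4 + 3.24*y^3 + 6.26*y^2 + 6.45*y - 12.47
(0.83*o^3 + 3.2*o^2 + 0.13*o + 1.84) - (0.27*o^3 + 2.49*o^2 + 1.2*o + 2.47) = 0.56*o^3 + 0.71*o^2 - 1.07*o - 0.63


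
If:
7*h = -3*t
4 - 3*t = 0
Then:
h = -4/7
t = 4/3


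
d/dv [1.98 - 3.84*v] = -3.84000000000000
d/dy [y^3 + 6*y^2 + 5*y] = 3*y^2 + 12*y + 5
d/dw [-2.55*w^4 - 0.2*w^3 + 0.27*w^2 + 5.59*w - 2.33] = -10.2*w^3 - 0.6*w^2 + 0.54*w + 5.59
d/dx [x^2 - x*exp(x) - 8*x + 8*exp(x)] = -x*exp(x) + 2*x + 7*exp(x) - 8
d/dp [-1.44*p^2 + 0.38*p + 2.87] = 0.38 - 2.88*p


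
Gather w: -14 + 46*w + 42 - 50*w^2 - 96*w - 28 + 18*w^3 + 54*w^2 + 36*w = 18*w^3 + 4*w^2 - 14*w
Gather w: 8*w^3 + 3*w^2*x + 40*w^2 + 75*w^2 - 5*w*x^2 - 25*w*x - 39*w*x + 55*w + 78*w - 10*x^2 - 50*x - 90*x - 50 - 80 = 8*w^3 + w^2*(3*x + 115) + w*(-5*x^2 - 64*x + 133) - 10*x^2 - 140*x - 130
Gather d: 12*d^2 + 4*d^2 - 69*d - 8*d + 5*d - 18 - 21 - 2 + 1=16*d^2 - 72*d - 40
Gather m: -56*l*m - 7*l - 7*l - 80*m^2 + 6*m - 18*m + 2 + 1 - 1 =-14*l - 80*m^2 + m*(-56*l - 12) + 2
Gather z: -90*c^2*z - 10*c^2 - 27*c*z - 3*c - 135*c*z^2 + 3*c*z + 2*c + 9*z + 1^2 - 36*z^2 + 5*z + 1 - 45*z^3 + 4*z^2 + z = -10*c^2 - c - 45*z^3 + z^2*(-135*c - 32) + z*(-90*c^2 - 24*c + 15) + 2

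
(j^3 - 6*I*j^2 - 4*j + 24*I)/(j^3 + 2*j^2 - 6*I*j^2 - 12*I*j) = (j - 2)/j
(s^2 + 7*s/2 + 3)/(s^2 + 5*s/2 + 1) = (2*s + 3)/(2*s + 1)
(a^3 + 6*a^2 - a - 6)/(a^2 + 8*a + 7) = (a^2 + 5*a - 6)/(a + 7)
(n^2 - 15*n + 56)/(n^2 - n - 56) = (n - 7)/(n + 7)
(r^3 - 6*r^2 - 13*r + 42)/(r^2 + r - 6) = r - 7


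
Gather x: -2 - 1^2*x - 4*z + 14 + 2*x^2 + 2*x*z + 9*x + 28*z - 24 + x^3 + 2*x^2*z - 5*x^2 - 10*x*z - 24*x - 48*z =x^3 + x^2*(2*z - 3) + x*(-8*z - 16) - 24*z - 12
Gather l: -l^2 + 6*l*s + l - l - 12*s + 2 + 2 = -l^2 + 6*l*s - 12*s + 4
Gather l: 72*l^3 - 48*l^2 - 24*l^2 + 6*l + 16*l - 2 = 72*l^3 - 72*l^2 + 22*l - 2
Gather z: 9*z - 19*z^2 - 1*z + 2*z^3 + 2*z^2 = 2*z^3 - 17*z^2 + 8*z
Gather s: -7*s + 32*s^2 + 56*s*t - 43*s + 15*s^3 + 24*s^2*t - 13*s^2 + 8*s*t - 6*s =15*s^3 + s^2*(24*t + 19) + s*(64*t - 56)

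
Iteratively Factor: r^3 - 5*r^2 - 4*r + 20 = (r + 2)*(r^2 - 7*r + 10) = (r - 2)*(r + 2)*(r - 5)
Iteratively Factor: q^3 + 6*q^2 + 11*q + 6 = (q + 3)*(q^2 + 3*q + 2) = (q + 2)*(q + 3)*(q + 1)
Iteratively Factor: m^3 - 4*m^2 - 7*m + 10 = (m - 1)*(m^2 - 3*m - 10) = (m - 1)*(m + 2)*(m - 5)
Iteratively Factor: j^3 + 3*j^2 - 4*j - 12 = (j + 3)*(j^2 - 4) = (j - 2)*(j + 3)*(j + 2)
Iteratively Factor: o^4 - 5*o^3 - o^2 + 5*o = (o + 1)*(o^3 - 6*o^2 + 5*o) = (o - 1)*(o + 1)*(o^2 - 5*o) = (o - 5)*(o - 1)*(o + 1)*(o)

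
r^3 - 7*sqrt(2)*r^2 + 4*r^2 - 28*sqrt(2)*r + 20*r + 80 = (r + 4)*(r - 5*sqrt(2))*(r - 2*sqrt(2))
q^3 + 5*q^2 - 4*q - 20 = (q - 2)*(q + 2)*(q + 5)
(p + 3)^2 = p^2 + 6*p + 9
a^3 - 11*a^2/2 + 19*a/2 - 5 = (a - 5/2)*(a - 2)*(a - 1)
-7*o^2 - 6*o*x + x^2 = (-7*o + x)*(o + x)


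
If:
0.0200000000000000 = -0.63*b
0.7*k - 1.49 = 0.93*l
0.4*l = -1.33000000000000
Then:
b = -0.03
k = -2.29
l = -3.32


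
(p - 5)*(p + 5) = p^2 - 25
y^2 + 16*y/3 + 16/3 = (y + 4/3)*(y + 4)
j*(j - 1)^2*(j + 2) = j^4 - 3*j^2 + 2*j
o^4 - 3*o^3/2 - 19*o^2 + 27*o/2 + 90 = (o - 4)*(o - 3)*(o + 5/2)*(o + 3)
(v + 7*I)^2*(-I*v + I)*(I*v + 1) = v^4 - v^3 + 13*I*v^3 - 35*v^2 - 13*I*v^2 + 35*v + 49*I*v - 49*I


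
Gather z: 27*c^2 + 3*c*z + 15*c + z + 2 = 27*c^2 + 15*c + z*(3*c + 1) + 2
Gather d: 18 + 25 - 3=40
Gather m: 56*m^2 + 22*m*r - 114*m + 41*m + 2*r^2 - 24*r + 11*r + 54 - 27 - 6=56*m^2 + m*(22*r - 73) + 2*r^2 - 13*r + 21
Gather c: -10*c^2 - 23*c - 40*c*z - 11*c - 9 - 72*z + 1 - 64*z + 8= -10*c^2 + c*(-40*z - 34) - 136*z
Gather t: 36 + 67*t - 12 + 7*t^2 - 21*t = 7*t^2 + 46*t + 24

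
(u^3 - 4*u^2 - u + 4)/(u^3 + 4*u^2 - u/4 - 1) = 4*(u^3 - 4*u^2 - u + 4)/(4*u^3 + 16*u^2 - u - 4)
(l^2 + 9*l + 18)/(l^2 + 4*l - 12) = (l + 3)/(l - 2)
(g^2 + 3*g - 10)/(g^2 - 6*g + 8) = (g + 5)/(g - 4)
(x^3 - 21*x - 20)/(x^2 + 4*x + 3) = (x^2 - x - 20)/(x + 3)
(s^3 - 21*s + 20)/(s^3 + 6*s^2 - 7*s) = (s^2 + s - 20)/(s*(s + 7))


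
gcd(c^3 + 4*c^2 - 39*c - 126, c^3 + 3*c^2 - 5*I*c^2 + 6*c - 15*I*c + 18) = c + 3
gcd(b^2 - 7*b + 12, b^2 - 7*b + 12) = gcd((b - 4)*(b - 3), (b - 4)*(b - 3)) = b^2 - 7*b + 12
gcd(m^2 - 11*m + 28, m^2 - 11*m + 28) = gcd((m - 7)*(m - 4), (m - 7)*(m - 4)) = m^2 - 11*m + 28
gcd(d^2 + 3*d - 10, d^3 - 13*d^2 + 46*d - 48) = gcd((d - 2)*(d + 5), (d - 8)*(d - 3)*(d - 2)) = d - 2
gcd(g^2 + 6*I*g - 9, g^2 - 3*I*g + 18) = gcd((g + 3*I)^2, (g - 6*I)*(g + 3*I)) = g + 3*I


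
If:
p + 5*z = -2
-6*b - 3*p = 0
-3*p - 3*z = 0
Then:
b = -1/4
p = 1/2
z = -1/2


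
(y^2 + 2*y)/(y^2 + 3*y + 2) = y/(y + 1)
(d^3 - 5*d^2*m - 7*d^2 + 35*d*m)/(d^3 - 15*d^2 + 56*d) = (d - 5*m)/(d - 8)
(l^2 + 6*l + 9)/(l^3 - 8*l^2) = (l^2 + 6*l + 9)/(l^2*(l - 8))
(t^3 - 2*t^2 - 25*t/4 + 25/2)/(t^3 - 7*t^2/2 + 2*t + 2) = (4*t^2 - 25)/(2*(2*t^2 - 3*t - 2))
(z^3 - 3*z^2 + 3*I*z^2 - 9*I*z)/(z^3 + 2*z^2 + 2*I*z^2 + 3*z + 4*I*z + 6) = z*(z - 3)/(z^2 + z*(2 - I) - 2*I)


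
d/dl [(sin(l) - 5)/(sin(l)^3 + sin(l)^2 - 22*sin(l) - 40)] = -2*(sin(l) + 3)*cos(l)/((sin(l) + 2)^2*(sin(l) + 4)^2)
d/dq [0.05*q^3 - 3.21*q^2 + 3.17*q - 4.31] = 0.15*q^2 - 6.42*q + 3.17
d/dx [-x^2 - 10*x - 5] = -2*x - 10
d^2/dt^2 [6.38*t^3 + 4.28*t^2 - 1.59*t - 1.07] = 38.28*t + 8.56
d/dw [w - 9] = 1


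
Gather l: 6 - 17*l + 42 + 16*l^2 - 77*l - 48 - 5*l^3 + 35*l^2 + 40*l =-5*l^3 + 51*l^2 - 54*l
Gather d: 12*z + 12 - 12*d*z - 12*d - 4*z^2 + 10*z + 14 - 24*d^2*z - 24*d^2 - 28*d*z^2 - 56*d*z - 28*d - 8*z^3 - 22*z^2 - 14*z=d^2*(-24*z - 24) + d*(-28*z^2 - 68*z - 40) - 8*z^3 - 26*z^2 + 8*z + 26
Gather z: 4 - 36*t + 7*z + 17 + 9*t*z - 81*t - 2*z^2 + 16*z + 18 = -117*t - 2*z^2 + z*(9*t + 23) + 39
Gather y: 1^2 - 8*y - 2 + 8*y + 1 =0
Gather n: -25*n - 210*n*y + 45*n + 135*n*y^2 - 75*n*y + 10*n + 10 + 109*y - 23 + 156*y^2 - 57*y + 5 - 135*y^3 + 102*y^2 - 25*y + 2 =n*(135*y^2 - 285*y + 30) - 135*y^3 + 258*y^2 + 27*y - 6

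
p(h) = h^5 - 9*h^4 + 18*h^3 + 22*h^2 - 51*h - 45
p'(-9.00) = 62976.00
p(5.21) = 39.55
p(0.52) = -63.66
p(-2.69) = -711.09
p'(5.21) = 236.88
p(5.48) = 123.96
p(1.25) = -58.14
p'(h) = 5*h^4 - 36*h^3 + 54*h^2 + 44*h - 51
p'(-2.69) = 1183.94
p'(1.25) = 30.27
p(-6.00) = -22275.00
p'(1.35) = 34.85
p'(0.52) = -18.21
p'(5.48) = 396.49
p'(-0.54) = -52.92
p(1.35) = -54.88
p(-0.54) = -14.69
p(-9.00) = -129024.00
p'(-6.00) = 15885.00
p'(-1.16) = 35.87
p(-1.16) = -2.73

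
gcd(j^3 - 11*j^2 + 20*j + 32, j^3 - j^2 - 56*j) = j - 8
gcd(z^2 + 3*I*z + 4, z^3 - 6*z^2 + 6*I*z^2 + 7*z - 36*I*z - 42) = z - I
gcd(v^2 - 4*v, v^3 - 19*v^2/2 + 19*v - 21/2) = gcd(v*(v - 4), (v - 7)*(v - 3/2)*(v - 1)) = 1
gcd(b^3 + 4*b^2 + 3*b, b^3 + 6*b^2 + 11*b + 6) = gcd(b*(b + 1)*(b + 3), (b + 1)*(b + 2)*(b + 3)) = b^2 + 4*b + 3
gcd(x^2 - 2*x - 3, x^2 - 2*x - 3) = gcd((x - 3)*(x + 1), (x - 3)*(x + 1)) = x^2 - 2*x - 3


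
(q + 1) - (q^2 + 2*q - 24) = -q^2 - q + 25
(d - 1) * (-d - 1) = 1 - d^2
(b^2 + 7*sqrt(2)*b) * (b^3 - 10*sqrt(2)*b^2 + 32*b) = b^5 - 3*sqrt(2)*b^4 - 108*b^3 + 224*sqrt(2)*b^2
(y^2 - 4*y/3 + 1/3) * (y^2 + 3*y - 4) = y^4 + 5*y^3/3 - 23*y^2/3 + 19*y/3 - 4/3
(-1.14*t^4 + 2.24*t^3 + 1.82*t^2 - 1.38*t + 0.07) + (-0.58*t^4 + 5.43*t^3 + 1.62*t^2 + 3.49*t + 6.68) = -1.72*t^4 + 7.67*t^3 + 3.44*t^2 + 2.11*t + 6.75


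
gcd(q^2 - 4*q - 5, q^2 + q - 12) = 1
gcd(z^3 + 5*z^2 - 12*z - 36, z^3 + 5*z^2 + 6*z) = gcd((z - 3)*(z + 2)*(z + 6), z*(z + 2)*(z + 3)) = z + 2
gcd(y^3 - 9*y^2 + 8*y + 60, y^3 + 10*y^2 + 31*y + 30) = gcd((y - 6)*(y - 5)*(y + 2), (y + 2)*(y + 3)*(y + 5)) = y + 2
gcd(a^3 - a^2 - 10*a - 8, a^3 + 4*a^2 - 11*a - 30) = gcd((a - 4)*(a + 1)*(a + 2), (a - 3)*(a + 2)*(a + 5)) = a + 2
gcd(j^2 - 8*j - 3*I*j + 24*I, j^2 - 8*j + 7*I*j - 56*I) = j - 8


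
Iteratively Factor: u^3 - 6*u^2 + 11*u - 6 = (u - 3)*(u^2 - 3*u + 2) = (u - 3)*(u - 1)*(u - 2)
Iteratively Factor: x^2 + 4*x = (x + 4)*(x)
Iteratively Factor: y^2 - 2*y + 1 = (y - 1)*(y - 1)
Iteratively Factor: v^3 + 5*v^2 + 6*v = (v)*(v^2 + 5*v + 6) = v*(v + 3)*(v + 2)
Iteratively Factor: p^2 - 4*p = (p)*(p - 4)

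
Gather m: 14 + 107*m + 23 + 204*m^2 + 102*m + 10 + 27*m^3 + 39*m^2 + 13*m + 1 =27*m^3 + 243*m^2 + 222*m + 48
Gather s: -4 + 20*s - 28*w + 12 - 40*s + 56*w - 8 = -20*s + 28*w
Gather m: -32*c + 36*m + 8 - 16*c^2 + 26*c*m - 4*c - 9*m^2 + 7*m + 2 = -16*c^2 - 36*c - 9*m^2 + m*(26*c + 43) + 10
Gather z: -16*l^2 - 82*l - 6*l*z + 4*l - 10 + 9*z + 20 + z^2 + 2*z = -16*l^2 - 78*l + z^2 + z*(11 - 6*l) + 10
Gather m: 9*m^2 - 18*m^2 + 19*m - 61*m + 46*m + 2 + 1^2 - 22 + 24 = -9*m^2 + 4*m + 5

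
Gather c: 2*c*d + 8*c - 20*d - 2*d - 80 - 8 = c*(2*d + 8) - 22*d - 88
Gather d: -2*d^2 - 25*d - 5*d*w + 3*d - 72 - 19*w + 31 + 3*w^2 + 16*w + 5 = -2*d^2 + d*(-5*w - 22) + 3*w^2 - 3*w - 36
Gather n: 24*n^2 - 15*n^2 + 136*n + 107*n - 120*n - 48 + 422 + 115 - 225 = 9*n^2 + 123*n + 264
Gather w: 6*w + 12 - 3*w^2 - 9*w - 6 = -3*w^2 - 3*w + 6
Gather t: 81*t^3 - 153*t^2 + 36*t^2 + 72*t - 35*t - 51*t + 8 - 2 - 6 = 81*t^3 - 117*t^2 - 14*t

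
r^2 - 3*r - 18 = (r - 6)*(r + 3)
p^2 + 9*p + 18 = (p + 3)*(p + 6)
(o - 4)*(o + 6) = o^2 + 2*o - 24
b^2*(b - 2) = b^3 - 2*b^2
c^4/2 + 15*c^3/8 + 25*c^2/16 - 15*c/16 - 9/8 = (c/2 + 1)*(c - 3/4)*(c + 1)*(c + 3/2)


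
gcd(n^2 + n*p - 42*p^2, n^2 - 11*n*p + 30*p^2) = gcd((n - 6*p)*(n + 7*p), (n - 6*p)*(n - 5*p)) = -n + 6*p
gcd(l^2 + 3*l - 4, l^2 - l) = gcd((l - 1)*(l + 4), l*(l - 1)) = l - 1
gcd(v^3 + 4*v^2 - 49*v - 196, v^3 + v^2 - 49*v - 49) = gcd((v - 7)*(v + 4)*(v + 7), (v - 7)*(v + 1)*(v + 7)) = v^2 - 49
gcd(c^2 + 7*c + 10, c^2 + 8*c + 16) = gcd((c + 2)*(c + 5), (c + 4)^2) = 1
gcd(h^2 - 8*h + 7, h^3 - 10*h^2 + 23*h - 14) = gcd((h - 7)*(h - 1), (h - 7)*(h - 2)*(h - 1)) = h^2 - 8*h + 7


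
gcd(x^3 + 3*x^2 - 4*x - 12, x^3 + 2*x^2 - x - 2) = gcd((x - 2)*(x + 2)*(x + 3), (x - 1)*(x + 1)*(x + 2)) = x + 2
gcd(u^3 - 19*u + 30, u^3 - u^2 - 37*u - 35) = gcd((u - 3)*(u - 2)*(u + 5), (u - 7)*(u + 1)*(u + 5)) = u + 5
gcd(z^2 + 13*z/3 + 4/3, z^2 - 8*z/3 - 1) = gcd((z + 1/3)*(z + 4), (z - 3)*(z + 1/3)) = z + 1/3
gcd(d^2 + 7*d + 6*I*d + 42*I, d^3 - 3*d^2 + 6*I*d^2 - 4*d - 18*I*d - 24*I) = d + 6*I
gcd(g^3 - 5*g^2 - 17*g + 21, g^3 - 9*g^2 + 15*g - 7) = g^2 - 8*g + 7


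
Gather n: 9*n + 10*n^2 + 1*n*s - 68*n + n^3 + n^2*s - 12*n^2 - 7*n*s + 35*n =n^3 + n^2*(s - 2) + n*(-6*s - 24)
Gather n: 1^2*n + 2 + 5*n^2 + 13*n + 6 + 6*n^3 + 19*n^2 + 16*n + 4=6*n^3 + 24*n^2 + 30*n + 12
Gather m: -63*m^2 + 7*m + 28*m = -63*m^2 + 35*m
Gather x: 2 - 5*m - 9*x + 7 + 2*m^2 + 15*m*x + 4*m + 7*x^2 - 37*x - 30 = 2*m^2 - m + 7*x^2 + x*(15*m - 46) - 21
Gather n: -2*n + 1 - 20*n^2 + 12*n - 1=-20*n^2 + 10*n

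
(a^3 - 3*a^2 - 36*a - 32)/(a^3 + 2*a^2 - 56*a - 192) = (a + 1)/(a + 6)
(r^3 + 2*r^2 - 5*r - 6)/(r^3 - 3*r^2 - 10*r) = (-r^3 - 2*r^2 + 5*r + 6)/(r*(-r^2 + 3*r + 10))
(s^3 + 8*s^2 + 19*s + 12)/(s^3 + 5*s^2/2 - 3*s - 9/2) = 2*(s + 4)/(2*s - 3)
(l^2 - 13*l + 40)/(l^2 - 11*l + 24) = (l - 5)/(l - 3)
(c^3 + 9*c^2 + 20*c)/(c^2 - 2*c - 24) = c*(c + 5)/(c - 6)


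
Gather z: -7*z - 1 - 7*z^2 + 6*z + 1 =-7*z^2 - z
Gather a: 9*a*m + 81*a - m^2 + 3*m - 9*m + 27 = a*(9*m + 81) - m^2 - 6*m + 27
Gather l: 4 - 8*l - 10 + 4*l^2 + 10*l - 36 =4*l^2 + 2*l - 42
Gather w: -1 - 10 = -11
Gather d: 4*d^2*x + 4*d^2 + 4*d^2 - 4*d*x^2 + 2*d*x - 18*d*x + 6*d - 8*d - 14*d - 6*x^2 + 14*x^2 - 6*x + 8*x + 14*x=d^2*(4*x + 8) + d*(-4*x^2 - 16*x - 16) + 8*x^2 + 16*x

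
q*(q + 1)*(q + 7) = q^3 + 8*q^2 + 7*q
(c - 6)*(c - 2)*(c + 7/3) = c^3 - 17*c^2/3 - 20*c/3 + 28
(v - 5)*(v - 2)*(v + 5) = v^3 - 2*v^2 - 25*v + 50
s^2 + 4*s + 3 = (s + 1)*(s + 3)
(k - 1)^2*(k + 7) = k^3 + 5*k^2 - 13*k + 7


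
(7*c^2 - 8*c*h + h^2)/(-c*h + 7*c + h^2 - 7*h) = (-7*c + h)/(h - 7)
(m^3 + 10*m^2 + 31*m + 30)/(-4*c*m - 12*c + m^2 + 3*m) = (-m^2 - 7*m - 10)/(4*c - m)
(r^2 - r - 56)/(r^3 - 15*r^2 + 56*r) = (r + 7)/(r*(r - 7))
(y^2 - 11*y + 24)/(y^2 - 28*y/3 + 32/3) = 3*(y - 3)/(3*y - 4)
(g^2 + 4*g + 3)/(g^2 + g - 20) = (g^2 + 4*g + 3)/(g^2 + g - 20)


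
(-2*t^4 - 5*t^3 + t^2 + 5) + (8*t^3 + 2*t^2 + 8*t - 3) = -2*t^4 + 3*t^3 + 3*t^2 + 8*t + 2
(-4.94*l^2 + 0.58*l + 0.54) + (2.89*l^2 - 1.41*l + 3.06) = -2.05*l^2 - 0.83*l + 3.6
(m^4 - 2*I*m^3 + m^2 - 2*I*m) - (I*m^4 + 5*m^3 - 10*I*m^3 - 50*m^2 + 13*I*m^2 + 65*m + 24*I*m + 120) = m^4 - I*m^4 - 5*m^3 + 8*I*m^3 + 51*m^2 - 13*I*m^2 - 65*m - 26*I*m - 120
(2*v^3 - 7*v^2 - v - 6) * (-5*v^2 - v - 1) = -10*v^5 + 33*v^4 + 10*v^3 + 38*v^2 + 7*v + 6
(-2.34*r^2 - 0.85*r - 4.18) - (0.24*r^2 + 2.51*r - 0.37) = -2.58*r^2 - 3.36*r - 3.81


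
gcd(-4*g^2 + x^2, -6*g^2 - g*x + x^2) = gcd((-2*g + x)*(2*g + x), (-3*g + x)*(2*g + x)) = 2*g + x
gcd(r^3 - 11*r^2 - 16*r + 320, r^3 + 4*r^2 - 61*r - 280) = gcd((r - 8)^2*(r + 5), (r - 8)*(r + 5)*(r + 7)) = r^2 - 3*r - 40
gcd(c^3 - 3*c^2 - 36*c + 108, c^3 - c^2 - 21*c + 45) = c - 3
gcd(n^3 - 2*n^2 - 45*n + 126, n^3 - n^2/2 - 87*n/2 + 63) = n^2 + n - 42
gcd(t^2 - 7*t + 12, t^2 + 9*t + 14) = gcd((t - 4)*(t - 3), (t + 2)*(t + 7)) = 1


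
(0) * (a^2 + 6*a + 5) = 0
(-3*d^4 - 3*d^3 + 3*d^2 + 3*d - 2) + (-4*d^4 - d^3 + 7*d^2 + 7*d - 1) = -7*d^4 - 4*d^3 + 10*d^2 + 10*d - 3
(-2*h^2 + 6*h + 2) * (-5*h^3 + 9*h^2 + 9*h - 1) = 10*h^5 - 48*h^4 + 26*h^3 + 74*h^2 + 12*h - 2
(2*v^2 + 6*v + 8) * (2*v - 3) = 4*v^3 + 6*v^2 - 2*v - 24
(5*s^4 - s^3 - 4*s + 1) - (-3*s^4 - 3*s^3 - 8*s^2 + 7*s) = 8*s^4 + 2*s^3 + 8*s^2 - 11*s + 1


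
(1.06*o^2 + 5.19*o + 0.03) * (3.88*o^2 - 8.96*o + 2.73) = 4.1128*o^4 + 10.6396*o^3 - 43.4922*o^2 + 13.8999*o + 0.0819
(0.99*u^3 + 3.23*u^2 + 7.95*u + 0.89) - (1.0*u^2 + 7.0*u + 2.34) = 0.99*u^3 + 2.23*u^2 + 0.95*u - 1.45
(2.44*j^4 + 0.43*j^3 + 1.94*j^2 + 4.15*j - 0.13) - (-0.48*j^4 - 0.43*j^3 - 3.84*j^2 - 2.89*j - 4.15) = 2.92*j^4 + 0.86*j^3 + 5.78*j^2 + 7.04*j + 4.02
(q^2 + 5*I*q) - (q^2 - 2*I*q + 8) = 7*I*q - 8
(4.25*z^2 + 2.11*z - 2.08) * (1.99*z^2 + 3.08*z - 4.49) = 8.4575*z^4 + 17.2889*z^3 - 16.7229*z^2 - 15.8803*z + 9.3392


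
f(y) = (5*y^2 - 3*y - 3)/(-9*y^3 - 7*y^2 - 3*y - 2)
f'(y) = (10*y - 3)/(-9*y^3 - 7*y^2 - 3*y - 2) + (5*y^2 - 3*y - 3)*(27*y^2 + 14*y + 3)/(-9*y^3 - 7*y^2 - 3*y - 2)^2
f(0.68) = 0.27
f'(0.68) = -1.04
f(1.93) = -0.10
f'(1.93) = -0.03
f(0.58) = 0.39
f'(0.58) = -1.36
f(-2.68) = 0.32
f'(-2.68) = 0.16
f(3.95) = -0.09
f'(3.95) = 0.01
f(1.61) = -0.08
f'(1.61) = -0.08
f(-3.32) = 0.24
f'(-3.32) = 0.09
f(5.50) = -0.08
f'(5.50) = 0.01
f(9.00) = -0.05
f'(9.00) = 0.00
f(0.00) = 1.50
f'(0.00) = -0.75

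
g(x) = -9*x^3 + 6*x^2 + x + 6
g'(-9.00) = -2294.00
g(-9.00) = 7044.00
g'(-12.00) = -4031.00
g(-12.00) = 16410.00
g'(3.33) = -258.44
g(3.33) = -256.47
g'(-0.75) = -23.19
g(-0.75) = 12.42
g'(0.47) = 0.68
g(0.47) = 6.86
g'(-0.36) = -6.82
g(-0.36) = 6.84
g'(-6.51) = -1221.38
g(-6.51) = 2736.82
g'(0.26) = 2.29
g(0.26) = 6.51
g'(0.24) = 2.32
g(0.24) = 6.46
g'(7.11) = -1278.59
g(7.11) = -2918.41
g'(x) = -27*x^2 + 12*x + 1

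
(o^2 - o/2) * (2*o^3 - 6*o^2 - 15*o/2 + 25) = 2*o^5 - 7*o^4 - 9*o^3/2 + 115*o^2/4 - 25*o/2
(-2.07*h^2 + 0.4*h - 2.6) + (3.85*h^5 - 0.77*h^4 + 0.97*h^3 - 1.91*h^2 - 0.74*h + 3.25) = 3.85*h^5 - 0.77*h^4 + 0.97*h^3 - 3.98*h^2 - 0.34*h + 0.65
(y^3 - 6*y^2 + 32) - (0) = y^3 - 6*y^2 + 32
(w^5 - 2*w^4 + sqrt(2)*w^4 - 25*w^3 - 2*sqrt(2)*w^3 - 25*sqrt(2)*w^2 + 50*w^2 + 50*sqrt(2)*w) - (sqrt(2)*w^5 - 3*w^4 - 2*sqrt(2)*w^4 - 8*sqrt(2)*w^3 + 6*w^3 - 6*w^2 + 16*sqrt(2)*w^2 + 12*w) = -sqrt(2)*w^5 + w^5 + w^4 + 3*sqrt(2)*w^4 - 31*w^3 + 6*sqrt(2)*w^3 - 41*sqrt(2)*w^2 + 56*w^2 - 12*w + 50*sqrt(2)*w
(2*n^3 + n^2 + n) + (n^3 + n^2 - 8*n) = 3*n^3 + 2*n^2 - 7*n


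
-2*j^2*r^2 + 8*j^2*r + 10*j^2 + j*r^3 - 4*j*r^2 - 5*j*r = (-2*j + r)*(r - 5)*(j*r + j)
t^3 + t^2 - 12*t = t*(t - 3)*(t + 4)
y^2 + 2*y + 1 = (y + 1)^2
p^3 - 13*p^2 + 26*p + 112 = (p - 8)*(p - 7)*(p + 2)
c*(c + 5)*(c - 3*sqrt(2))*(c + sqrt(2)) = c^4 - 2*sqrt(2)*c^3 + 5*c^3 - 10*sqrt(2)*c^2 - 6*c^2 - 30*c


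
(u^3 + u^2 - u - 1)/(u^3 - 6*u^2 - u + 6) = (u + 1)/(u - 6)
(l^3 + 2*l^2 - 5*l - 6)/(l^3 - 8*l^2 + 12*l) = (l^2 + 4*l + 3)/(l*(l - 6))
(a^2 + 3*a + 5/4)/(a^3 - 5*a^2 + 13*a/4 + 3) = (2*a + 5)/(2*a^2 - 11*a + 12)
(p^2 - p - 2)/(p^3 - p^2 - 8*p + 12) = (p + 1)/(p^2 + p - 6)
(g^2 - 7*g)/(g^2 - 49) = g/(g + 7)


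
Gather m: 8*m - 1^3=8*m - 1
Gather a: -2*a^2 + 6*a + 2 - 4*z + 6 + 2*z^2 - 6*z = -2*a^2 + 6*a + 2*z^2 - 10*z + 8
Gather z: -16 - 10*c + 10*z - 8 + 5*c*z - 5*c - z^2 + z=-15*c - z^2 + z*(5*c + 11) - 24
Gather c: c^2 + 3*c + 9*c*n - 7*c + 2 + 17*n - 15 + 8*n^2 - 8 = c^2 + c*(9*n - 4) + 8*n^2 + 17*n - 21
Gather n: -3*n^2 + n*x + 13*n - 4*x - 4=-3*n^2 + n*(x + 13) - 4*x - 4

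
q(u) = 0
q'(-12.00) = 0.00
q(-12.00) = 0.00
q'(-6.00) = 0.00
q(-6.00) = 0.00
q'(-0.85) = 0.00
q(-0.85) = 0.00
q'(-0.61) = 0.00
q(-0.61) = 0.00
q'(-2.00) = 0.00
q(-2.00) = 0.00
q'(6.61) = 0.00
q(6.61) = 0.00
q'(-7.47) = 0.00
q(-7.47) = 0.00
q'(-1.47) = 0.00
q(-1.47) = 0.00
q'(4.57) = 0.00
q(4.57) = 0.00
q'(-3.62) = 0.00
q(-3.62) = 0.00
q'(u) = 0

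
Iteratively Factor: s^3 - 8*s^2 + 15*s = (s - 3)*(s^2 - 5*s) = s*(s - 3)*(s - 5)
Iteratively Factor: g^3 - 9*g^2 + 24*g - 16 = (g - 1)*(g^2 - 8*g + 16) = (g - 4)*(g - 1)*(g - 4)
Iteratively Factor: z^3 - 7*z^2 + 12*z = (z - 4)*(z^2 - 3*z) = z*(z - 4)*(z - 3)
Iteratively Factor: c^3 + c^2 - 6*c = (c)*(c^2 + c - 6) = c*(c + 3)*(c - 2)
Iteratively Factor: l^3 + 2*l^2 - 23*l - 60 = (l + 4)*(l^2 - 2*l - 15) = (l - 5)*(l + 4)*(l + 3)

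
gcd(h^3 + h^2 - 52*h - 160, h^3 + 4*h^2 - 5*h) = h + 5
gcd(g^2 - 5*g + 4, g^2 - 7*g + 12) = g - 4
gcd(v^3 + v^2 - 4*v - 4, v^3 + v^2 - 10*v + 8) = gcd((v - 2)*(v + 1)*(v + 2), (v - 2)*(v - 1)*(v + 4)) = v - 2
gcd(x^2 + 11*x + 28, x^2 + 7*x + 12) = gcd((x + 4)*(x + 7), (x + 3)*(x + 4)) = x + 4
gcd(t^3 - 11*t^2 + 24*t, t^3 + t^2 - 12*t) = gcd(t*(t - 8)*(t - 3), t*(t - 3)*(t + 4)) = t^2 - 3*t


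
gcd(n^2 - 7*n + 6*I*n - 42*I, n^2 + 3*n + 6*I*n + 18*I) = n + 6*I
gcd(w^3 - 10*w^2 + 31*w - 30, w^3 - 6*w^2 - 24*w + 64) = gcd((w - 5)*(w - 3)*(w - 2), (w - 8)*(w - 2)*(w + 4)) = w - 2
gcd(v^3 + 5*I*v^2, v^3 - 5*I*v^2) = v^2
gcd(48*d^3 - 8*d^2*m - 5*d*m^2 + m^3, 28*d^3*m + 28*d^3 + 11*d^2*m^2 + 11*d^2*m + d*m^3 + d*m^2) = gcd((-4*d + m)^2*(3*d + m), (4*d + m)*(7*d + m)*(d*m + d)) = 1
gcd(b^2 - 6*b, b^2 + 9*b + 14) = 1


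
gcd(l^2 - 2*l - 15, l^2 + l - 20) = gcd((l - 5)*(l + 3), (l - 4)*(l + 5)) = 1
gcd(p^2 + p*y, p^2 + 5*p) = p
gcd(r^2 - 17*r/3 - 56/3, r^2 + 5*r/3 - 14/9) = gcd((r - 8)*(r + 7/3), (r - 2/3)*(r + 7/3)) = r + 7/3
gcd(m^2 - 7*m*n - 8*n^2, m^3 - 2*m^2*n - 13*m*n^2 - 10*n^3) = m + n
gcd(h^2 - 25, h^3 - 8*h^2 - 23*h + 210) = h + 5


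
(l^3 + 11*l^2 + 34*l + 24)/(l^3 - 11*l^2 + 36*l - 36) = (l^3 + 11*l^2 + 34*l + 24)/(l^3 - 11*l^2 + 36*l - 36)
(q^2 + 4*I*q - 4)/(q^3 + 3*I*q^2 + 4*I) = 1/(q - I)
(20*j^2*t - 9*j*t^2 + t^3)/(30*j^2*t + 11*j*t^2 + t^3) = (20*j^2 - 9*j*t + t^2)/(30*j^2 + 11*j*t + t^2)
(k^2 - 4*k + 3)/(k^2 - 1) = (k - 3)/(k + 1)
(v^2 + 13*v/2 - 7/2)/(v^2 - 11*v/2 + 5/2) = (v + 7)/(v - 5)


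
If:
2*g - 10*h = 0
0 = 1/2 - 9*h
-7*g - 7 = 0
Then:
No Solution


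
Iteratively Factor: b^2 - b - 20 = (b + 4)*(b - 5)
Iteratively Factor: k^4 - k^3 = (k)*(k^3 - k^2) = k^2*(k^2 - k) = k^2*(k - 1)*(k)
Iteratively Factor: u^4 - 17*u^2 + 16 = (u + 1)*(u^3 - u^2 - 16*u + 16) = (u - 4)*(u + 1)*(u^2 + 3*u - 4) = (u - 4)*(u + 1)*(u + 4)*(u - 1)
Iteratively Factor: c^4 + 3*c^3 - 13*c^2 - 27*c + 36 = (c + 3)*(c^3 - 13*c + 12) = (c - 1)*(c + 3)*(c^2 + c - 12) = (c - 3)*(c - 1)*(c + 3)*(c + 4)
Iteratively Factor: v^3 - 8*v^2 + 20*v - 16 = (v - 2)*(v^2 - 6*v + 8) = (v - 4)*(v - 2)*(v - 2)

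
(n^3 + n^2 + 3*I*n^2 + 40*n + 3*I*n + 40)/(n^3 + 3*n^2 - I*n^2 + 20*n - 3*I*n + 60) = (n^2 + n*(1 + 8*I) + 8*I)/(n^2 + n*(3 + 4*I) + 12*I)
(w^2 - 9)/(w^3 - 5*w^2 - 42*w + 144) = (w + 3)/(w^2 - 2*w - 48)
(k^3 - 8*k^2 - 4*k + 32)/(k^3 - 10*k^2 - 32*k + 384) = (k^2 - 4)/(k^2 - 2*k - 48)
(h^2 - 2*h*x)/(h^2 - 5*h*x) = (h - 2*x)/(h - 5*x)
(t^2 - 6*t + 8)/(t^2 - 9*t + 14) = (t - 4)/(t - 7)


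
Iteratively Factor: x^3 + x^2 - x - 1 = (x + 1)*(x^2 - 1) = (x - 1)*(x + 1)*(x + 1)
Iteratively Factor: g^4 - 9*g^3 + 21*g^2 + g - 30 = (g - 3)*(g^3 - 6*g^2 + 3*g + 10) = (g - 3)*(g + 1)*(g^2 - 7*g + 10) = (g - 3)*(g - 2)*(g + 1)*(g - 5)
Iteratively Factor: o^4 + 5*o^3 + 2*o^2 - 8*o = (o + 2)*(o^3 + 3*o^2 - 4*o) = (o - 1)*(o + 2)*(o^2 + 4*o) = (o - 1)*(o + 2)*(o + 4)*(o)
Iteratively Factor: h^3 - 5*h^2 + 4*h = (h - 4)*(h^2 - h) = h*(h - 4)*(h - 1)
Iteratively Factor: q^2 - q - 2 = (q + 1)*(q - 2)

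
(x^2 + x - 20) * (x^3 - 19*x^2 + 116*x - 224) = x^5 - 18*x^4 + 77*x^3 + 272*x^2 - 2544*x + 4480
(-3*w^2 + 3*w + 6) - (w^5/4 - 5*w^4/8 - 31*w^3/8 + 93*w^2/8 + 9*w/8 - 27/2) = -w^5/4 + 5*w^4/8 + 31*w^3/8 - 117*w^2/8 + 15*w/8 + 39/2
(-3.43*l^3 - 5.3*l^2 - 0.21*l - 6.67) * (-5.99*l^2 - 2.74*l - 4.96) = 20.5457*l^5 + 41.1452*l^4 + 32.7927*l^3 + 66.8167*l^2 + 19.3174*l + 33.0832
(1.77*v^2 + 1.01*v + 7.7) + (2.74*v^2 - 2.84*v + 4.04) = 4.51*v^2 - 1.83*v + 11.74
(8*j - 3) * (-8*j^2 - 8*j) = -64*j^3 - 40*j^2 + 24*j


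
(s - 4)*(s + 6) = s^2 + 2*s - 24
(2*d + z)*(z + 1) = 2*d*z + 2*d + z^2 + z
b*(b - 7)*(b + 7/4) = b^3 - 21*b^2/4 - 49*b/4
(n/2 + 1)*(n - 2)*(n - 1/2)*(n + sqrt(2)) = n^4/2 - n^3/4 + sqrt(2)*n^3/2 - 2*n^2 - sqrt(2)*n^2/4 - 2*sqrt(2)*n + n + sqrt(2)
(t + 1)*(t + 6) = t^2 + 7*t + 6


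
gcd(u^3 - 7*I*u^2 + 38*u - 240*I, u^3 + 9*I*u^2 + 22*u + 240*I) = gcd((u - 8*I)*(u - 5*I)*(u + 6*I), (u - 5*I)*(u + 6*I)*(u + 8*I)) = u^2 + I*u + 30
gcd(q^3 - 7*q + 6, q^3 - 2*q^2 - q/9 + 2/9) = q - 2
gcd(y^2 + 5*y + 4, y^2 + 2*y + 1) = y + 1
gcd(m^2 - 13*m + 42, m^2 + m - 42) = m - 6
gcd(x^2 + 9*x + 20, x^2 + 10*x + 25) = x + 5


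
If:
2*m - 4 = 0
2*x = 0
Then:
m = 2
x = 0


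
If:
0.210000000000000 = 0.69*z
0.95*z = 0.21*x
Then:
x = 1.38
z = 0.30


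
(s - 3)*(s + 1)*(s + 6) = s^3 + 4*s^2 - 15*s - 18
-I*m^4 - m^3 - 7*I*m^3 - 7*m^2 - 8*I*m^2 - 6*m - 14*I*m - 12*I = (m + 6)*(m - 2*I)*(m + I)*(-I*m - I)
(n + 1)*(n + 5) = n^2 + 6*n + 5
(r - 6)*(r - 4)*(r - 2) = r^3 - 12*r^2 + 44*r - 48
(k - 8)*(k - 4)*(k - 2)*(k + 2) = k^4 - 12*k^3 + 28*k^2 + 48*k - 128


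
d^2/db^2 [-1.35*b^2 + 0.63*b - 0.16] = -2.70000000000000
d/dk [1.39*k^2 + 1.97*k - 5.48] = 2.78*k + 1.97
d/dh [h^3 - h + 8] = 3*h^2 - 1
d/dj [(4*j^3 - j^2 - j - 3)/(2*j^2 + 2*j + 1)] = (8*j^4 + 16*j^3 + 12*j^2 + 10*j + 5)/(4*j^4 + 8*j^3 + 8*j^2 + 4*j + 1)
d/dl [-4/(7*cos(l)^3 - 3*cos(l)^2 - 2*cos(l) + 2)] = 4*(-21*cos(l)^2 + 6*cos(l) + 2)*sin(l)/(7*cos(l)^3 - 3*cos(l)^2 - 2*cos(l) + 2)^2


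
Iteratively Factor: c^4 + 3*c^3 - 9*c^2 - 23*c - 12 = (c + 4)*(c^3 - c^2 - 5*c - 3) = (c + 1)*(c + 4)*(c^2 - 2*c - 3) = (c + 1)^2*(c + 4)*(c - 3)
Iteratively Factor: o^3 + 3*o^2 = (o + 3)*(o^2) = o*(o + 3)*(o)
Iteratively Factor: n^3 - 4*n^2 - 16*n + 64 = (n + 4)*(n^2 - 8*n + 16) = (n - 4)*(n + 4)*(n - 4)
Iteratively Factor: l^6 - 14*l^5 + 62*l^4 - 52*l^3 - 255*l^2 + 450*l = (l - 3)*(l^5 - 11*l^4 + 29*l^3 + 35*l^2 - 150*l) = (l - 3)*(l + 2)*(l^4 - 13*l^3 + 55*l^2 - 75*l) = (l - 5)*(l - 3)*(l + 2)*(l^3 - 8*l^2 + 15*l) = (l - 5)^2*(l - 3)*(l + 2)*(l^2 - 3*l) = l*(l - 5)^2*(l - 3)*(l + 2)*(l - 3)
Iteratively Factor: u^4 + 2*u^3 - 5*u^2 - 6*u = (u - 2)*(u^3 + 4*u^2 + 3*u) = (u - 2)*(u + 1)*(u^2 + 3*u) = u*(u - 2)*(u + 1)*(u + 3)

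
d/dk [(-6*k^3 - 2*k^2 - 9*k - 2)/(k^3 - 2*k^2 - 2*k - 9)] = 7*(2*k^4 + 6*k^3 + 22*k^2 + 4*k + 11)/(k^6 - 4*k^5 - 10*k^3 + 40*k^2 + 36*k + 81)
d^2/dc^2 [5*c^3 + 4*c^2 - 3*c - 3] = 30*c + 8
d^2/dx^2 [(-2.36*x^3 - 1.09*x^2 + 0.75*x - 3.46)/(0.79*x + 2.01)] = (-2.945752*x^3 - 22.484664*x^2 - 57.207816*x - 15.50804)/(0.493039*x^3 + 3.763323*x^2 + 9.575037*x + 8.120601)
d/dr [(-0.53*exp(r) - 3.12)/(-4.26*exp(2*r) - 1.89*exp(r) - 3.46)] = (-(0.53*exp(r) + 3.12)*(8.52*exp(r) + 1.89) + 2.2578*exp(2*r) + 1.0017*exp(r) + 1.8338)*exp(r)/(4.26*exp(2*r) + 1.89*exp(r) + 3.46)^2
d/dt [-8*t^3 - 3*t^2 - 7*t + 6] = -24*t^2 - 6*t - 7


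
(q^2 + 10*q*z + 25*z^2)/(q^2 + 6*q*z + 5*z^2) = (q + 5*z)/(q + z)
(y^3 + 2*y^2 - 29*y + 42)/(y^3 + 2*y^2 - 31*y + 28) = (y^2 - 5*y + 6)/(y^2 - 5*y + 4)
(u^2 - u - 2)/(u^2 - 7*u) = (u^2 - u - 2)/(u*(u - 7))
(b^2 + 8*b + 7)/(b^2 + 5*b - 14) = (b + 1)/(b - 2)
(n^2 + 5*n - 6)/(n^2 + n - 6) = (n^2 + 5*n - 6)/(n^2 + n - 6)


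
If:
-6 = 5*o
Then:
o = -6/5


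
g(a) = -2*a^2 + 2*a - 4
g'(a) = 2 - 4*a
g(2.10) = -8.62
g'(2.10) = -6.40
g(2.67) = -12.92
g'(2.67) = -8.68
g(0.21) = -3.67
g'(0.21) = 1.16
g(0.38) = -3.53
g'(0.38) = 0.48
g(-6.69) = -106.89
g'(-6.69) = 28.76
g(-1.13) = -8.81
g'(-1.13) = 6.52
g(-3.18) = -30.58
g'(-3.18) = 14.72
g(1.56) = -5.75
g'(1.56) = -4.24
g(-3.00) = -28.00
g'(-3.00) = 14.00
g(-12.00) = -316.00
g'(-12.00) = 50.00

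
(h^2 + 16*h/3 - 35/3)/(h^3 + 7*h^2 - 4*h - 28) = (h - 5/3)/(h^2 - 4)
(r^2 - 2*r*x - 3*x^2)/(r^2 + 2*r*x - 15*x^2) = (r + x)/(r + 5*x)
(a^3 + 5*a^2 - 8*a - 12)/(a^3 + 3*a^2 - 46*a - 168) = (a^2 - a - 2)/(a^2 - 3*a - 28)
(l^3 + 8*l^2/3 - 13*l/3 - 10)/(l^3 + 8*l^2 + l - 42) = (l + 5/3)/(l + 7)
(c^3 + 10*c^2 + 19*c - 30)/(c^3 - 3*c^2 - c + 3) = (c^2 + 11*c + 30)/(c^2 - 2*c - 3)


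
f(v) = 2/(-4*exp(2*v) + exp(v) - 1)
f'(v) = 2*(8*exp(2*v) - exp(v))/(-4*exp(2*v) + exp(v) - 1)^2 = (16*exp(v) - 2)*exp(v)/(4*exp(2*v) - exp(v) + 1)^2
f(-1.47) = -2.04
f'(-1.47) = 0.40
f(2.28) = -0.01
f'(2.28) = 0.01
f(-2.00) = -2.13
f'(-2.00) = 0.03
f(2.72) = -0.00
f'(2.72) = 0.00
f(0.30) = -0.29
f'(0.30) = 0.55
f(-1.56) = -2.07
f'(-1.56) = 0.31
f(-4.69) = -2.02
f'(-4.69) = -0.02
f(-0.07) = -0.56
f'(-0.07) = 0.96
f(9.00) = 0.00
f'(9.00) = 0.00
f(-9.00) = -2.00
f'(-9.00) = 0.00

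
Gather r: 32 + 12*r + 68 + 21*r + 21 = 33*r + 121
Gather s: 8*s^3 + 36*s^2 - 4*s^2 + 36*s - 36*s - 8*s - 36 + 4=8*s^3 + 32*s^2 - 8*s - 32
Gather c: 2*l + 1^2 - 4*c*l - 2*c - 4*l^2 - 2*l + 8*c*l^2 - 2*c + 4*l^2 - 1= c*(8*l^2 - 4*l - 4)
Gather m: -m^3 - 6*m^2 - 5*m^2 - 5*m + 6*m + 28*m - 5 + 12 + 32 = -m^3 - 11*m^2 + 29*m + 39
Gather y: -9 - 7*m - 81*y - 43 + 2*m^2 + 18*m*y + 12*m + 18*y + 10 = 2*m^2 + 5*m + y*(18*m - 63) - 42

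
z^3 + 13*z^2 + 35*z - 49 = (z - 1)*(z + 7)^2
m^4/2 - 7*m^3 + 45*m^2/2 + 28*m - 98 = (m/2 + 1)*(m - 7)^2*(m - 2)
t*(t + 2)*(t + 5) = t^3 + 7*t^2 + 10*t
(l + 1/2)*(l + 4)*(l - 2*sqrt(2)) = l^3 - 2*sqrt(2)*l^2 + 9*l^2/2 - 9*sqrt(2)*l + 2*l - 4*sqrt(2)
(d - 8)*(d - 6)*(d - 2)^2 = d^4 - 18*d^3 + 108*d^2 - 248*d + 192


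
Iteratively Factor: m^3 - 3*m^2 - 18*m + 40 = (m + 4)*(m^2 - 7*m + 10) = (m - 5)*(m + 4)*(m - 2)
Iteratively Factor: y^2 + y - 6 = (y - 2)*(y + 3)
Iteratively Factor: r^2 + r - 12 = (r - 3)*(r + 4)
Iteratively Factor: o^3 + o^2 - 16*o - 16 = (o - 4)*(o^2 + 5*o + 4) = (o - 4)*(o + 4)*(o + 1)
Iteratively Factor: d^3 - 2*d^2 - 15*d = (d - 5)*(d^2 + 3*d) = d*(d - 5)*(d + 3)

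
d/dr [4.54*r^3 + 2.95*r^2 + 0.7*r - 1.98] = 13.62*r^2 + 5.9*r + 0.7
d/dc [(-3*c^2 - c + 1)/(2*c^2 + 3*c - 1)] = (-7*c^2 + 2*c - 2)/(4*c^4 + 12*c^3 + 5*c^2 - 6*c + 1)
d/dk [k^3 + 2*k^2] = k*(3*k + 4)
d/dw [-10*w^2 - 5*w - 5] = -20*w - 5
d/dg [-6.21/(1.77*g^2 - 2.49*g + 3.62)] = (21.9834*g - 15.4629)/(1.77*g^2 - 2.49*g + 3.62)^2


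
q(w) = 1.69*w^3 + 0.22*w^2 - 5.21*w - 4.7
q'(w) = 5.07*w^2 + 0.44*w - 5.21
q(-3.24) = -42.99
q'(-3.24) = 46.59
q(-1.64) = -3.02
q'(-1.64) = 7.70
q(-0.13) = -4.02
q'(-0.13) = -5.18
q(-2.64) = -20.51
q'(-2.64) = 28.96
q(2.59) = 12.64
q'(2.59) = 29.94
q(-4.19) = -103.32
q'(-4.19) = 81.96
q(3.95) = 82.31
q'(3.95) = 75.63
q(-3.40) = -50.87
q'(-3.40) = 51.90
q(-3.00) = -32.72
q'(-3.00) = 39.10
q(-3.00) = -32.72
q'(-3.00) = 39.10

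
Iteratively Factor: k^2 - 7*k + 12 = (k - 4)*(k - 3)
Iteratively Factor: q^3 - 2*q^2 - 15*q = (q - 5)*(q^2 + 3*q) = (q - 5)*(q + 3)*(q)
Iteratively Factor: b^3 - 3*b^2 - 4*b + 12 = (b + 2)*(b^2 - 5*b + 6) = (b - 2)*(b + 2)*(b - 3)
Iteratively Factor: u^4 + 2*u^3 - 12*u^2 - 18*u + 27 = (u - 3)*(u^3 + 5*u^2 + 3*u - 9) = (u - 3)*(u + 3)*(u^2 + 2*u - 3) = (u - 3)*(u - 1)*(u + 3)*(u + 3)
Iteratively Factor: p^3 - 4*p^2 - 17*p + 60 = (p - 5)*(p^2 + p - 12) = (p - 5)*(p - 3)*(p + 4)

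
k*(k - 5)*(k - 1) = k^3 - 6*k^2 + 5*k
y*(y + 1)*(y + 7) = y^3 + 8*y^2 + 7*y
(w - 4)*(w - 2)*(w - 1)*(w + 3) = w^4 - 4*w^3 - 7*w^2 + 34*w - 24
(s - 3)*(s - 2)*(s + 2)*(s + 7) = s^4 + 4*s^3 - 25*s^2 - 16*s + 84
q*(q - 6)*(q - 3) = q^3 - 9*q^2 + 18*q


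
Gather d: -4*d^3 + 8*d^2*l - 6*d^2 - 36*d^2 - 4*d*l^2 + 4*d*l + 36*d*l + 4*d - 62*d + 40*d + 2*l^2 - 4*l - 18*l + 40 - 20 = -4*d^3 + d^2*(8*l - 42) + d*(-4*l^2 + 40*l - 18) + 2*l^2 - 22*l + 20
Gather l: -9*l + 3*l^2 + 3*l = 3*l^2 - 6*l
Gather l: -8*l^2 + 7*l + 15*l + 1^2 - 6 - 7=-8*l^2 + 22*l - 12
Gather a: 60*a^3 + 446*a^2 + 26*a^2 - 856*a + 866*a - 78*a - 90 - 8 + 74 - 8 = 60*a^3 + 472*a^2 - 68*a - 32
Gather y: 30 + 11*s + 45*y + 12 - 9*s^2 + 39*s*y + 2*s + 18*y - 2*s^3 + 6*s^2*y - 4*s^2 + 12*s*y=-2*s^3 - 13*s^2 + 13*s + y*(6*s^2 + 51*s + 63) + 42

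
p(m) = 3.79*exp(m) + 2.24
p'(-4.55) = 0.04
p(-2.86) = 2.46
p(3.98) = 205.07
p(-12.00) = 2.24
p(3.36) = 111.35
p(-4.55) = 2.28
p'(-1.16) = 1.19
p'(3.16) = 89.33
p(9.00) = 30712.93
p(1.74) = 23.83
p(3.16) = 91.57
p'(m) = 3.79*exp(m)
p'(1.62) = 19.15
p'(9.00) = 30710.69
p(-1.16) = 3.43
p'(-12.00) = 0.00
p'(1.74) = 21.59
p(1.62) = 21.39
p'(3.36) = 109.11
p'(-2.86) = 0.22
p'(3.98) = 202.83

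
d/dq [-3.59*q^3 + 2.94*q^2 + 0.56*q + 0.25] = -10.77*q^2 + 5.88*q + 0.56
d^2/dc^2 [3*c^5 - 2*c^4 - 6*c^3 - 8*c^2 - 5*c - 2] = 60*c^3 - 24*c^2 - 36*c - 16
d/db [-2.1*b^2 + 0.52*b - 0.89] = 0.52 - 4.2*b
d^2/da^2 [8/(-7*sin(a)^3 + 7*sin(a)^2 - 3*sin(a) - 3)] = 8*(441*sin(a)^6 - 539*sin(a)^5 - 350*sin(a)^4 + 532*sin(a)^3 - 327*sin(a)^2 + 243*sin(a) - 60)/(7*sin(a)^3 - 7*sin(a)^2 + 3*sin(a) + 3)^3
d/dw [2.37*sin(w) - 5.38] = 2.37*cos(w)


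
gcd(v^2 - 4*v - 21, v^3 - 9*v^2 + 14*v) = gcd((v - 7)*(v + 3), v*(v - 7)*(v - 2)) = v - 7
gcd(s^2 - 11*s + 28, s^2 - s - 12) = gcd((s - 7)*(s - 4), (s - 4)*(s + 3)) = s - 4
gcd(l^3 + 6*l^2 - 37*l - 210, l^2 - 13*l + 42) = l - 6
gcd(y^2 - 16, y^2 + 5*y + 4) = y + 4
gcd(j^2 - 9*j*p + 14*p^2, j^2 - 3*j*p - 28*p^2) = -j + 7*p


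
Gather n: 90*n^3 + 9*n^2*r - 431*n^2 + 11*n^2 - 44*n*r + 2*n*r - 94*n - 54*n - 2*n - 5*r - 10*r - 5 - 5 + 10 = 90*n^3 + n^2*(9*r - 420) + n*(-42*r - 150) - 15*r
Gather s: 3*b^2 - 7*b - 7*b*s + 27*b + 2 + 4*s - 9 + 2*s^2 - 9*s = 3*b^2 + 20*b + 2*s^2 + s*(-7*b - 5) - 7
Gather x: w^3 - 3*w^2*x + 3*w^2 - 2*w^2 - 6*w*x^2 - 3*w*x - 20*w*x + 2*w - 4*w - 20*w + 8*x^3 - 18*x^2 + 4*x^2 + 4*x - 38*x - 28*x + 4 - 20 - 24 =w^3 + w^2 - 22*w + 8*x^3 + x^2*(-6*w - 14) + x*(-3*w^2 - 23*w - 62) - 40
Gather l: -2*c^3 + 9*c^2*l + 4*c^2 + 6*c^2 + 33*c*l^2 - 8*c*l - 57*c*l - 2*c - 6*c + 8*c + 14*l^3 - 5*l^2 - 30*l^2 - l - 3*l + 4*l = -2*c^3 + 10*c^2 + 14*l^3 + l^2*(33*c - 35) + l*(9*c^2 - 65*c)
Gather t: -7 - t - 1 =-t - 8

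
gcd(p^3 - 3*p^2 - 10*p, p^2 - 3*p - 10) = p^2 - 3*p - 10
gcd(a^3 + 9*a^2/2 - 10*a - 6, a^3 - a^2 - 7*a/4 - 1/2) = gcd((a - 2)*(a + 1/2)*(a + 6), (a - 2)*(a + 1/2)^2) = a^2 - 3*a/2 - 1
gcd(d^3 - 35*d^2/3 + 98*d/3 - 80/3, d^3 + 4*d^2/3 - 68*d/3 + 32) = d - 2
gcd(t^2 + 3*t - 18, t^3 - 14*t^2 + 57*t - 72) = t - 3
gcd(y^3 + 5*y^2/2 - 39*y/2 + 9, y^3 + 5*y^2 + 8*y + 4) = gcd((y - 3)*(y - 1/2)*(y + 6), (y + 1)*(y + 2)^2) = 1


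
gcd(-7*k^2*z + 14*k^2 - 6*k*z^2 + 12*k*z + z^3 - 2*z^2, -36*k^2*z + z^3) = 1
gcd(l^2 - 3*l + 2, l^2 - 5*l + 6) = l - 2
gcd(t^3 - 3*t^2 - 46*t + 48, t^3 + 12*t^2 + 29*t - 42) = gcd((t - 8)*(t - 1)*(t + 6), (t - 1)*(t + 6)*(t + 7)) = t^2 + 5*t - 6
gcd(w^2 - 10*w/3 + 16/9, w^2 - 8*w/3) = w - 8/3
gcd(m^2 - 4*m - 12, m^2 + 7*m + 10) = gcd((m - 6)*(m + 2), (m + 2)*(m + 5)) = m + 2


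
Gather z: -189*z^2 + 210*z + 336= -189*z^2 + 210*z + 336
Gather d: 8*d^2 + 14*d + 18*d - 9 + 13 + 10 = 8*d^2 + 32*d + 14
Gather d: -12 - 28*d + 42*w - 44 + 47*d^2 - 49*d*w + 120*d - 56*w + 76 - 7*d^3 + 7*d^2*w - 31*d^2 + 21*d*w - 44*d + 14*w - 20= -7*d^3 + d^2*(7*w + 16) + d*(48 - 28*w)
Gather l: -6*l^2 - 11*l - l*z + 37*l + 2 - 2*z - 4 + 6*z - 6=-6*l^2 + l*(26 - z) + 4*z - 8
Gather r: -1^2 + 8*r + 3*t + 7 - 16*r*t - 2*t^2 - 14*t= r*(8 - 16*t) - 2*t^2 - 11*t + 6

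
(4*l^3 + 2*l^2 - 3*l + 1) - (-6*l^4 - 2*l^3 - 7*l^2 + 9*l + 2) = 6*l^4 + 6*l^3 + 9*l^2 - 12*l - 1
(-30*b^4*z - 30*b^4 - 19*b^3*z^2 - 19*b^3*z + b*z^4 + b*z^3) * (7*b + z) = -210*b^5*z - 210*b^5 - 163*b^4*z^2 - 163*b^4*z - 19*b^3*z^3 - 19*b^3*z^2 + 7*b^2*z^4 + 7*b^2*z^3 + b*z^5 + b*z^4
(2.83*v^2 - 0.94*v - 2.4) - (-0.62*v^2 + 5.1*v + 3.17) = 3.45*v^2 - 6.04*v - 5.57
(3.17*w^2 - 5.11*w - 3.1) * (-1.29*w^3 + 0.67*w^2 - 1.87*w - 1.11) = -4.0893*w^5 + 8.7158*w^4 - 5.3526*w^3 + 3.96*w^2 + 11.4691*w + 3.441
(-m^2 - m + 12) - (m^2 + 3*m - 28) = -2*m^2 - 4*m + 40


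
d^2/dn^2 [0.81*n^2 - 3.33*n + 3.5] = 1.62000000000000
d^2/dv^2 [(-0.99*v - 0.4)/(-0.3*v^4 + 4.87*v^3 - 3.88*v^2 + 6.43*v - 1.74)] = (1.0692*v^7 - 22.42224*v^6 + 130.260546*v^5 + 21.440316*v^4 - 166.548046*v^3 + 209.447544*v^2 - 79.641168*v + 49.827596)/(0.027*v^12 - 1.3149*v^11 + 22.39281*v^10 - 151.249483*v^9 + 346.448856*v^8 - 737.603745*v^7 + 960.568108*v^6 - 1111.857189*v^5 + 889.482648*v^4 - 570.542239*v^3 + 251.061642*v^2 - 58.402404*v + 5.268024)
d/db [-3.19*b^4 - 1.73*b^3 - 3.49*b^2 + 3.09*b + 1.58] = -12.76*b^3 - 5.19*b^2 - 6.98*b + 3.09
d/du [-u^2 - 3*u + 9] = -2*u - 3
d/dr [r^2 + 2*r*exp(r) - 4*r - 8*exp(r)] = 2*r*exp(r) + 2*r - 6*exp(r) - 4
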